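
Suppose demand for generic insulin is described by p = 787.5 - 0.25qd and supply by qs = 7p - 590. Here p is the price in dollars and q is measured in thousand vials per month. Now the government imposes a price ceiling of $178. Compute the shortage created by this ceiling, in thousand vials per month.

Rearranging demand gives qd = 3150 - 4p. Without the control the market clears where 3150 - 4p = 7p - 590, i.e. p* = 340 and q* = 1790.
Since 178 < 340, the ceiling is binding.
At p = 178: qd = 3150 - 4·178 = 2438 and qs = 7·178 - 590 = 656.
Shortage = qd - qs = 2438 - 656 = 1782.

1782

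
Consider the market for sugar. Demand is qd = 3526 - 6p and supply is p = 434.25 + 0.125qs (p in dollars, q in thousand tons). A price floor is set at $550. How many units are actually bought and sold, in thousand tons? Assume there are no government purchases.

226

Rearranging supply gives qs = 8p - 3474. Setting quantity demanded equal to quantity supplied, 3526 - 6p = 8p - 3474, gives p* = 500 and q* = 526.
Because the floor (550) lies above the market-clearing price, it is binding.
At p = 550: qd = 3526 - 6·550 = 226 and qs = 8·550 - 3474 = 926.
The quantity actually transacted is the short side, demand: 226.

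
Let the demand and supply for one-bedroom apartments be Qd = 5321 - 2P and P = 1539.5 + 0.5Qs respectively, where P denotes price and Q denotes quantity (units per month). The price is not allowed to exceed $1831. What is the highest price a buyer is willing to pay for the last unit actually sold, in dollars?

Rearranging supply gives Qs = 2P - 3079. Setting quantity demanded equal to quantity supplied, 5321 - 2P = 2P - 3079, gives P* = 2100 and Q* = 1121.
Since 1831 < 2100, the ceiling is binding.
At P = 1831: Qd = 5321 - 2·1831 = 1659 and Qs = 2·1831 - 3079 = 583.
Only 583 units reach the market. On the demand curve, the marginal buyer's willingness to pay at Q = 583 is (5321 - 583)/2 = 2369.

2369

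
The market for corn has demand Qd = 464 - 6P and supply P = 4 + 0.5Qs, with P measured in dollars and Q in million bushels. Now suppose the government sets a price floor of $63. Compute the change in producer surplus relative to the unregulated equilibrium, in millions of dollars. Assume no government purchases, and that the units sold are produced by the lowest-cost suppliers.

200

Rearranging supply gives Qs = 2P - 8. In a free market, 464 - 6P = 2P - 8 gives the equilibrium P* = 59, Q* = 110.
Since 63 > 59, the floor is binding.
At P = 63: Qd = 464 - 6·63 = 86 and Qs = 2·63 - 8 = 118.
Producer surplus without the control is ½ · (59 - 4) · 110 = 3025.
With the floor, 86 units are sold at 63. The supply price at Q = 86 is 47, so PS = ½ · [(63 - 4) + (63 - 47)] · 86 = 3225.
Change in producer surplus = 3225 - 3025 = 200.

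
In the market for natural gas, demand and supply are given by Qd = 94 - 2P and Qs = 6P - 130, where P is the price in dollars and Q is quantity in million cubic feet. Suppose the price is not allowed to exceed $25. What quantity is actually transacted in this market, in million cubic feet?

20

Equilibrium: 94 - 2P = 6P - 130, so 224 = 8P and P* = 28, Q* = 38.
Because the ceiling (25) lies below the market-clearing price, it is binding.
At P = 25: Qd = 94 - 2·25 = 44 and Qs = 6·25 - 130 = 20.
The quantity actually transacted is the short side, supply: 20.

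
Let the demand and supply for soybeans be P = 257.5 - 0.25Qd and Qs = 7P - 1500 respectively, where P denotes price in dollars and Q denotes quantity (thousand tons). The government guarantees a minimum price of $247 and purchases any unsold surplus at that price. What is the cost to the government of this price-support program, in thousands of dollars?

46189

Rearranging demand gives Qd = 1030 - 4P. Setting quantity demanded equal to quantity supplied, 1030 - 4P = 7P - 1500, gives P* = 230 and Q* = 110.
The floor of 247 is above the equilibrium price 230, so it binds.
At P = 247: Qd = 1030 - 4·247 = 42 and Qs = 7·247 - 1500 = 229.
Surplus = Qs - Qd = 187.
Government expenditure = surplus × support price = 187 × 247 = 46189.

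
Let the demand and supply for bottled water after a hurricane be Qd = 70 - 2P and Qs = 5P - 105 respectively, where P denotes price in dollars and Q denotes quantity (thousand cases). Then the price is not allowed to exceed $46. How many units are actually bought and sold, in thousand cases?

Equilibrium: 70 - 2P = 5P - 105, so 175 = 7P and P* = 25, Q* = 20.
The ceiling of 46 is above the equilibrium price 25, so it is not binding; the market clears at P* = 25, Q* = 20.

20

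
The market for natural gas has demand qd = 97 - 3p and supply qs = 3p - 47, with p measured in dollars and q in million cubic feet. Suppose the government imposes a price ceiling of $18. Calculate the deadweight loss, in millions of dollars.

In a free market, 97 - 3p = 3p - 47 gives the equilibrium p* = 24, q* = 25.
The ceiling of 18 is below the equilibrium price 24, so it binds.
At p = 18: qd = 97 - 3·18 = 43 and qs = 3·18 - 47 = 7.
Quantity traded falls to 7. At q = 7 the demand price is (97 - 7)/3 = 30 and the supply price is (47 + 7)/3 = 18.
Deadweight loss = ½ · (30 - 18) · (25 - 7) = ½ · 12 · 18 = 108.

108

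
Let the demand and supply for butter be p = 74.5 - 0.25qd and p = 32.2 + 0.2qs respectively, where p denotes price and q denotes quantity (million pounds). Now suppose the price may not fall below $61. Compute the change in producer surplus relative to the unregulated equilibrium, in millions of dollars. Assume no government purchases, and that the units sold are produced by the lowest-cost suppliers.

380

Rearranging demand gives qd = 298 - 4p; rearranging supply gives qs = 5p - 161. Equilibrium: 298 - 4p = 5p - 161, so 459 = 9p and p* = 51, q* = 94.
The floor of 61 is above the equilibrium price 51, so it binds.
At p = 61: qd = 298 - 4·61 = 54 and qs = 5·61 - 161 = 144.
Producer surplus without the control is ½ · (51 - 32.2) · 94 = 883.6.
With the floor, 54 units are sold at 61. The supply price at q = 54 is 43, so PS = ½ · [(61 - 32.2) + (61 - 43)] · 54 = 1263.6.
Change in producer surplus = 1263.6 - 883.6 = 380.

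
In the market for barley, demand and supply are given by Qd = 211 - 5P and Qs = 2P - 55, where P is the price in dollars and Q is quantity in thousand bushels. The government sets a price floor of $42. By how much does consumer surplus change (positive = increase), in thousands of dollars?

Equilibrium: 211 - 5P = 2P - 55, so 266 = 7P and P* = 38, Q* = 21.
Because the floor (42) lies above the market-clearing price, it is binding.
At P = 42: Qd = 211 - 5·42 = 1 and Qs = 2·42 - 55 = 29.
Consumer surplus without the control is ½ · (42.2 - 38) · 21 = 44.1.
With the floor, consumers buy 1 units at 42, so CS = ½ · (42.2 - 42) · 1 = 0.1.
Change in consumer surplus = 0.1 - 44.1 = -44.

-44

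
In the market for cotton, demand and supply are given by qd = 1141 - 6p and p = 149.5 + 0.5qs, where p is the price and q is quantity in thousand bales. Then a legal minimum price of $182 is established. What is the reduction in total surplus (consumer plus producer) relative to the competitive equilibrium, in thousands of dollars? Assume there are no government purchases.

Rearranging supply gives qs = 2p - 299. Setting quantity demanded equal to quantity supplied, 1141 - 6p = 2p - 299, gives p* = 180 and q* = 61.
Since 182 > 180, the floor is binding.
At p = 182: qd = 1141 - 6·182 = 49 and qs = 2·182 - 299 = 65.
Quantity traded falls to 49. At q = 49 the demand price is (1141 - 49)/6 = 182 and the supply price is (299 + 49)/2 = 174.
Deadweight loss = ½ · (182 - 174) · (61 - 49) = ½ · 8 · 12 = 48.

48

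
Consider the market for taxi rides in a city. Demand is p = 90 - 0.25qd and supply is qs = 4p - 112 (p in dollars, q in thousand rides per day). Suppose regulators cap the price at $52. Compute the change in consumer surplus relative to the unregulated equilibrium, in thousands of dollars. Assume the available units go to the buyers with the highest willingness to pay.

574

Rearranging demand gives qd = 360 - 4p. Equilibrium: 360 - 4p = 4p - 112, so 472 = 8p and p* = 59, q* = 124.
Because the ceiling (52) lies below the market-clearing price, it is binding.
At p = 52: qd = 360 - 4·52 = 152 and qs = 4·52 - 112 = 96.
Consumer surplus without the control is ½ · (90 - 59) · 124 = 1922.
With the ceiling, 96 units are sold at 52 (assume they go to the highest-value buyers). The demand price at q = 96 is 66, so CS = ½ · [(90 - 52) + (66 - 52)] · 96 = 2496.
Change in consumer surplus = 2496 - 1922 = 574.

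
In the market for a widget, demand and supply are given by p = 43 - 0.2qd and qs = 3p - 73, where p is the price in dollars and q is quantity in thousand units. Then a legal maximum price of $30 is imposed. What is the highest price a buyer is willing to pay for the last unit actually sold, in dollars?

Rearranging demand gives qd = 215 - 5p. Setting quantity demanded equal to quantity supplied, 215 - 5p = 3p - 73, gives p* = 36 and q* = 35.
Because the ceiling (30) lies below the market-clearing price, it is binding.
At p = 30: qd = 215 - 5·30 = 65 and qs = 3·30 - 73 = 17.
Only 17 units reach the market. On the demand curve, the marginal buyer's willingness to pay at q = 17 is (215 - 17)/5 = 39.6.

39.6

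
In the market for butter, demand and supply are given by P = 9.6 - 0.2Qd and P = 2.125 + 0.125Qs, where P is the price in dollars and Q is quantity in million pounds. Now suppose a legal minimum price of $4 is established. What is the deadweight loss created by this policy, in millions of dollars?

0

Rearranging demand gives Qd = 48 - 5P; rearranging supply gives Qs = 8P - 17. In a free market, 48 - 5P = 8P - 17 gives the equilibrium P* = 5, Q* = 23.
Since 4 is below P* = 5, the floor does not bind and the free-market outcome prevails.
Since the control does not bind, no trades are prevented and deadweight loss is zero.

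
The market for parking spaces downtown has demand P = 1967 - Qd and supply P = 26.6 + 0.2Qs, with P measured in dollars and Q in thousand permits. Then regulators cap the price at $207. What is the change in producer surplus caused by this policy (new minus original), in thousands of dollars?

Rearranging demand gives Qd = 1967 - P; rearranging supply gives Qs = 5P - 133. Without the control the market clears where 1967 - P = 5P - 133, i.e. P* = 350 and Q* = 1617.
The ceiling of 207 is below the equilibrium price 350, so it binds.
At P = 207: Qd = 1967 - 207 = 1760 and Qs = 5·207 - 133 = 902.
Producer surplus without the control is ½ · (350 - 26.6) · 1617 = 261468.9.
With the ceiling, producers sell 902 units at 207, so PS = ½ · (207 - 26.6) · 902 = 81360.4.
Change in producer surplus = 81360.4 - 261468.9 = -180108.5.

-180108.5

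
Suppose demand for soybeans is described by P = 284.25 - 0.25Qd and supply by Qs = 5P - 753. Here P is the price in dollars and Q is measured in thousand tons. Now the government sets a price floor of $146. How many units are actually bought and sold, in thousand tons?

Rearranging demand gives Qd = 1137 - 4P. Without the control the market clears where 1137 - 4P = 5P - 753, i.e. P* = 210 and Q* = 297.
Since 146 is below P* = 210, the floor does not bind and the free-market outcome prevails.

297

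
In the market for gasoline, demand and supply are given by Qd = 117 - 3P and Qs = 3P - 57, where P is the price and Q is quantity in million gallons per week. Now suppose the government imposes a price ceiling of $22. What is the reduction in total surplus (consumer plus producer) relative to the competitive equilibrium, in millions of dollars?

In a free market, 117 - 3P = 3P - 57 gives the equilibrium P* = 29, Q* = 30.
The ceiling of 22 is below the equilibrium price 29, so it binds.
At P = 22: Qd = 117 - 3·22 = 51 and Qs = 3·22 - 57 = 9.
Quantity traded falls to 9. At Q = 9 the demand price is (117 - 9)/3 = 36 and the supply price is (57 + 9)/3 = 22.
Deadweight loss = ½ · (36 - 22) · (30 - 9) = ½ · 14 · 21 = 147.

147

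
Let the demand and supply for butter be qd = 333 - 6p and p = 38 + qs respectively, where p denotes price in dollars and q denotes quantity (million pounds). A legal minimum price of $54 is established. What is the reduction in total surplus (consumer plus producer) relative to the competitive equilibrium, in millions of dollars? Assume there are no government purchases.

Rearranging supply gives qs = p - 38. Equilibrium: 333 - 6p = p - 38, so 371 = 7p and p* = 53, q* = 15.
Because the floor (54) lies above the market-clearing price, it is binding.
At p = 54: qd = 333 - 6·54 = 9 and qs = 54 - 38 = 16.
Quantity traded falls to 9. At q = 9 the demand price is (333 - 9)/6 = 54 and the supply price is 38 + 9 = 47.
Deadweight loss = ½ · (54 - 47) · (15 - 9) = ½ · 7 · 6 = 21.

21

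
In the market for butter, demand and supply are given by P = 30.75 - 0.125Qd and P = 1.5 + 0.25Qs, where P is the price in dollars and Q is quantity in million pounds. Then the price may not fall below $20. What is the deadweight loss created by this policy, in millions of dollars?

Rearranging demand gives Qd = 246 - 8P; rearranging supply gives Qs = 4P - 6. Without the control the market clears where 246 - 8P = 4P - 6, i.e. P* = 21 and Q* = 78.
Since 20 is below P* = 21, the floor does not bind and the free-market outcome prevails.
Since the control does not bind, no trades are prevented and deadweight loss is zero.

0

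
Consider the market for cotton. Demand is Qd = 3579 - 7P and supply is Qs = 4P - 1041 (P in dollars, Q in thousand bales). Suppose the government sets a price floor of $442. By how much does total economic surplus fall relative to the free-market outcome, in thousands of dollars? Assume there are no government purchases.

Without the control the market clears where 3579 - 7P = 4P - 1041, i.e. P* = 420 and Q* = 639.
Because the floor (442) lies above the market-clearing price, it is binding.
At P = 442: Qd = 3579 - 7·442 = 485 and Qs = 4·442 - 1041 = 727.
Quantity traded falls to 485. At Q = 485 the demand price is (3579 - 485)/7 = 442 and the supply price is (1041 + 485)/4 = 381.5.
Deadweight loss = ½ · (442 - 381.5) · (639 - 485) = ½ · 60.5 · 154 = 4658.5.

4658.5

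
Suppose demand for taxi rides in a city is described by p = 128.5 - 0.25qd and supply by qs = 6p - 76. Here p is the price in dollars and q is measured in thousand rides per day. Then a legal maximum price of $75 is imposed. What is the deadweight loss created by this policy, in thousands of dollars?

0

Rearranging demand gives qd = 514 - 4p. Setting quantity demanded equal to quantity supplied, 514 - 4p = 6p - 76, gives p* = 59 and q* = 278.
The ceiling of 75 is above the equilibrium price 59, so it is not binding; the market clears at p* = 59, q* = 278.
Since the control does not bind, no trades are prevented and deadweight loss is zero.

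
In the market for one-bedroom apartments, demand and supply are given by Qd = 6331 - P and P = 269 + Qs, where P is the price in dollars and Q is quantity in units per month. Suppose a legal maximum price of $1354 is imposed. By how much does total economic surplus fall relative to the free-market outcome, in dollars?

3786916

Rearranging supply gives Qs = P - 269. Setting quantity demanded equal to quantity supplied, 6331 - P = P - 269, gives P* = 3300 and Q* = 3031.
The ceiling of 1354 is below the equilibrium price 3300, so it binds.
At P = 1354: Qd = 6331 - 1354 = 4977 and Qs = 1354 - 269 = 1085.
Quantity traded falls to 1085. At Q = 1085 the demand price is 6331 - 1085 = 5246 and the supply price is 269 + 1085 = 1354.
Deadweight loss = ½ · (5246 - 1354) · (3031 - 1085) = ½ · 3892 · 1946 = 3786916.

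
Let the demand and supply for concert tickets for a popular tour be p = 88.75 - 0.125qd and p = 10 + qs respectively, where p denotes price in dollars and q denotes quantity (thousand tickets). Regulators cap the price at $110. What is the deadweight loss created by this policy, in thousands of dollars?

0

Rearranging demand gives qd = 710 - 8p; rearranging supply gives qs = p - 10. Equilibrium: 710 - 8p = p - 10, so 720 = 9p and p* = 80, q* = 70.
The ceiling of 110 is above the equilibrium price 80, so it is not binding; the market clears at p* = 80, q* = 70.
Since the control does not bind, no trades are prevented and deadweight loss is zero.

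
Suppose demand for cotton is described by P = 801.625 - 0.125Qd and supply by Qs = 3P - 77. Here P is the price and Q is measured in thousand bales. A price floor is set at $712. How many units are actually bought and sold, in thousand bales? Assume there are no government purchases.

717

Rearranging demand gives Qd = 6413 - 8P. In a free market, 6413 - 8P = 3P - 77 gives the equilibrium P* = 590, Q* = 1693.
Since 712 > 590, the floor is binding.
At P = 712: Qd = 6413 - 8·712 = 717 and Qs = 3·712 - 77 = 2059.
The quantity actually transacted is the short side, demand: 717.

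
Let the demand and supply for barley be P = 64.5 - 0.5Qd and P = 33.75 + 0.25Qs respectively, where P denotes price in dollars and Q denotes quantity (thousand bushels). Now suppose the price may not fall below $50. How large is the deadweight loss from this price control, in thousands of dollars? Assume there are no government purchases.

54

Rearranging demand gives Qd = 129 - 2P; rearranging supply gives Qs = 4P - 135. Equilibrium: 129 - 2P = 4P - 135, so 264 = 6P and P* = 44, Q* = 41.
Because the floor (50) lies above the market-clearing price, it is binding.
At P = 50: Qd = 129 - 2·50 = 29 and Qs = 4·50 - 135 = 65.
Quantity traded falls to 29. At Q = 29 the demand price is (129 - 29)/2 = 50 and the supply price is (135 + 29)/4 = 41.
Deadweight loss = ½ · (50 - 41) · (41 - 29) = ½ · 9 · 12 = 54.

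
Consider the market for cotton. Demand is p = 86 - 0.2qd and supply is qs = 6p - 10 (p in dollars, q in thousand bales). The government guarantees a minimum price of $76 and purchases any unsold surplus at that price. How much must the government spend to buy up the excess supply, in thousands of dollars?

30096

Rearranging demand gives qd = 430 - 5p. In a free market, 430 - 5p = 6p - 10 gives the equilibrium p* = 40, q* = 230.
Because the floor (76) lies above the market-clearing price, it is binding.
At p = 76: qd = 430 - 5·76 = 50 and qs = 6·76 - 10 = 446.
Surplus = qs - qd = 396.
Government expenditure = surplus × support price = 396 × 76 = 30096.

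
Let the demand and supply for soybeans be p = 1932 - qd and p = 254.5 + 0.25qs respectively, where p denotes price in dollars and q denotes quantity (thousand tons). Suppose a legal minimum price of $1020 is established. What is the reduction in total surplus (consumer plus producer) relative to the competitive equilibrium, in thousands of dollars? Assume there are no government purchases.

Rearranging demand gives qd = 1932 - p; rearranging supply gives qs = 4p - 1018. Equilibrium: 1932 - p = 4p - 1018, so 2950 = 5p and p* = 590, q* = 1342.
Because the floor (1020) lies above the market-clearing price, it is binding.
At p = 1020: qd = 1932 - 1020 = 912 and qs = 4·1020 - 1018 = 3062.
Quantity traded falls to 912. At q = 912 the demand price is 1932 - 912 = 1020 and the supply price is (1018 + 912)/4 = 482.5.
Deadweight loss = ½ · (1020 - 482.5) · (1342 - 912) = ½ · 537.5 · 430 = 115562.5.

115562.5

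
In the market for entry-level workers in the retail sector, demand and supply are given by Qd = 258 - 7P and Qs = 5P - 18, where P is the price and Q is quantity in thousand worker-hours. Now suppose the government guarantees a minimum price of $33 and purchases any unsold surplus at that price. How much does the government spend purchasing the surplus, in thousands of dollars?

Without the control the market clears where 258 - 7P = 5P - 18, i.e. P* = 23 and Q* = 97.
Since 33 > 23, the floor is binding.
At P = 33: Qd = 258 - 7·33 = 27 and Qs = 5·33 - 18 = 147.
Surplus = Qs - Qd = 120.
Government expenditure = surplus × support price = 120 × 33 = 3960.

3960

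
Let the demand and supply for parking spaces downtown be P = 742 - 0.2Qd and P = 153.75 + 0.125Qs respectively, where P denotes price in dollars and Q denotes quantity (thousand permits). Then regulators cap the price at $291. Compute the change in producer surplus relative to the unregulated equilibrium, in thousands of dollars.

-129406

Rearranging demand gives Qd = 3710 - 5P; rearranging supply gives Qs = 8P - 1230. Setting quantity demanded equal to quantity supplied, 3710 - 5P = 8P - 1230, gives P* = 380 and Q* = 1810.
Because the ceiling (291) lies below the market-clearing price, it is binding.
At P = 291: Qd = 3710 - 5·291 = 2255 and Qs = 8·291 - 1230 = 1098.
Producer surplus without the control is ½ · (380 - 153.75) · 1810 = 204756.25.
With the ceiling, producers sell 1098 units at 291, so PS = ½ · (291 - 153.75) · 1098 = 75350.25.
Change in producer surplus = 75350.25 - 204756.25 = -129406.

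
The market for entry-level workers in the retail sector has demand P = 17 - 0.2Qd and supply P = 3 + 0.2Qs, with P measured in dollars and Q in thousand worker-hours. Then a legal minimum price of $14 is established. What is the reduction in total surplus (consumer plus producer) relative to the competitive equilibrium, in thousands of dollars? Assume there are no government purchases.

Rearranging demand gives Qd = 85 - 5P; rearranging supply gives Qs = 5P - 15. Without the control the market clears where 85 - 5P = 5P - 15, i.e. P* = 10 and Q* = 35.
Since 14 > 10, the floor is binding.
At P = 14: Qd = 85 - 5·14 = 15 and Qs = 5·14 - 15 = 55.
Quantity traded falls to 15. At Q = 15 the demand price is (85 - 15)/5 = 14 and the supply price is (15 + 15)/5 = 6.
Deadweight loss = ½ · (14 - 6) · (35 - 15) = ½ · 8 · 20 = 80.

80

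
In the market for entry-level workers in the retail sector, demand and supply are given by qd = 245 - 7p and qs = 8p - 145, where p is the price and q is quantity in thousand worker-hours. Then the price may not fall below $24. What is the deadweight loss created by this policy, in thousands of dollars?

Equilibrium: 245 - 7p = 8p - 145, so 390 = 15p and p* = 26, q* = 63.
The floor of 24 is below the equilibrium price 26, so it is not binding; the market clears at p* = 26, q* = 63.
Since the control does not bind, no trades are prevented and deadweight loss is zero.

0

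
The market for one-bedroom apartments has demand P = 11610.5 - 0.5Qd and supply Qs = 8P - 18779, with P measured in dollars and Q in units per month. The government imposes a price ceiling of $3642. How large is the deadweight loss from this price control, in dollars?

Rearranging demand gives Qd = 23221 - 2P. In a free market, 23221 - 2P = 8P - 18779 gives the equilibrium P* = 4200, Q* = 14821.
Since 3642 < 4200, the ceiling is binding.
At P = 3642: Qd = 23221 - 2·3642 = 15937 and Qs = 8·3642 - 18779 = 10357.
Quantity traded falls to 10357. At Q = 10357 the demand price is (23221 - 10357)/2 = 6432 and the supply price is (18779 + 10357)/8 = 3642.
Deadweight loss = ½ · (6432 - 3642) · (14821 - 10357) = ½ · 2790 · 4464 = 6227280.

6227280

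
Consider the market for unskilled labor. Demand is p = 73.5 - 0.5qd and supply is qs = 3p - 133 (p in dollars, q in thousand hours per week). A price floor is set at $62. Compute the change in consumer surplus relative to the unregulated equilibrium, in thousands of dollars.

Rearranging demand gives qd = 147 - 2p. Setting quantity demanded equal to quantity supplied, 147 - 2p = 3p - 133, gives p* = 56 and q* = 35.
Since 62 > 56, the floor is binding.
At p = 62: qd = 147 - 2·62 = 23 and qs = 3·62 - 133 = 53.
Consumer surplus without the control is ½ · (73.5 - 56) · 35 = 306.25.
With the floor, consumers buy 23 units at 62, so CS = ½ · (73.5 - 62) · 23 = 132.25.
Change in consumer surplus = 132.25 - 306.25 = -174.

-174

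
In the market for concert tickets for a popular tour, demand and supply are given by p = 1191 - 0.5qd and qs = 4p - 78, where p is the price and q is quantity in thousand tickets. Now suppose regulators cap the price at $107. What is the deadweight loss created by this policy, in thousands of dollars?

Rearranging demand gives qd = 2382 - 2p. In a free market, 2382 - 2p = 4p - 78 gives the equilibrium p* = 410, q* = 1562.
The ceiling of 107 is below the equilibrium price 410, so it binds.
At p = 107: qd = 2382 - 2·107 = 2168 and qs = 4·107 - 78 = 350.
Quantity traded falls to 350. At q = 350 the demand price is (2382 - 350)/2 = 1016 and the supply price is (78 + 350)/4 = 107.
Deadweight loss = ½ · (1016 - 107) · (1562 - 350) = ½ · 909 · 1212 = 550854.

550854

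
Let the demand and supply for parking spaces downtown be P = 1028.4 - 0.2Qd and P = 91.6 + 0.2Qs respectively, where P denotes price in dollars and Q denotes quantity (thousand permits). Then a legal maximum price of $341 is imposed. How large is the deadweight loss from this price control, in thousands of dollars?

Rearranging demand gives Qd = 5142 - 5P; rearranging supply gives Qs = 5P - 458. Without the control the market clears where 5142 - 5P = 5P - 458, i.e. P* = 560 and Q* = 2342.
The ceiling of 341 is below the equilibrium price 560, so it binds.
At P = 341: Qd = 5142 - 5·341 = 3437 and Qs = 5·341 - 458 = 1247.
Quantity traded falls to 1247. At Q = 1247 the demand price is (5142 - 1247)/5 = 779 and the supply price is (458 + 1247)/5 = 341.
Deadweight loss = ½ · (779 - 341) · (2342 - 1247) = ½ · 438 · 1095 = 239805.

239805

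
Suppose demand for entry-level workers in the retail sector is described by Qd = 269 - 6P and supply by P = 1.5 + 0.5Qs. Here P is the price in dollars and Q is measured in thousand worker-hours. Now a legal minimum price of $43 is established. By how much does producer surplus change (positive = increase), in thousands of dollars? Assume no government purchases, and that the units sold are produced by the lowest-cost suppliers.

-630

Rearranging supply gives Qs = 2P - 3. Equilibrium: 269 - 6P = 2P - 3, so 272 = 8P and P* = 34, Q* = 65.
Because the floor (43) lies above the market-clearing price, it is binding.
At P = 43: Qd = 269 - 6·43 = 11 and Qs = 2·43 - 3 = 83.
Producer surplus without the control is ½ · (34 - 1.5) · 65 = 1056.25.
With the floor, 11 units are sold at 43. The supply price at Q = 11 is 7, so PS = ½ · [(43 - 1.5) + (43 - 7)] · 11 = 426.25.
Change in producer surplus = 426.25 - 1056.25 = -630.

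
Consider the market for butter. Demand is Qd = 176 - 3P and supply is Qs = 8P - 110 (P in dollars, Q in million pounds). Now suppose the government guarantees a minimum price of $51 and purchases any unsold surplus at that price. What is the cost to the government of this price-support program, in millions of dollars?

Setting quantity demanded equal to quantity supplied, 176 - 3P = 8P - 110, gives P* = 26 and Q* = 98.
The floor of 51 is above the equilibrium price 26, so it binds.
At P = 51: Qd = 176 - 3·51 = 23 and Qs = 8·51 - 110 = 298.
Surplus = Qs - Qd = 275.
Government expenditure = surplus × support price = 275 × 51 = 14025.

14025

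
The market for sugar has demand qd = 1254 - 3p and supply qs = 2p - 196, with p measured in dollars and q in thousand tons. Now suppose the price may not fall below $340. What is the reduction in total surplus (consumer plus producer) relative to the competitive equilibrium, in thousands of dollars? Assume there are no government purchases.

Without the control the market clears where 1254 - 3p = 2p - 196, i.e. p* = 290 and q* = 384.
Because the floor (340) lies above the market-clearing price, it is binding.
At p = 340: qd = 1254 - 3·340 = 234 and qs = 2·340 - 196 = 484.
Quantity traded falls to 234. At q = 234 the demand price is (1254 - 234)/3 = 340 and the supply price is (196 + 234)/2 = 215.
Deadweight loss = ½ · (340 - 215) · (384 - 234) = ½ · 125 · 150 = 9375.

9375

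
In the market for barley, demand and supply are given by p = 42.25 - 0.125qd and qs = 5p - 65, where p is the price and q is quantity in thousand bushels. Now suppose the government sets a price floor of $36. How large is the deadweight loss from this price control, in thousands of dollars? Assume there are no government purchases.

Rearranging demand gives qd = 338 - 8p. In a free market, 338 - 8p = 5p - 65 gives the equilibrium p* = 31, q* = 90.
Because the floor (36) lies above the market-clearing price, it is binding.
At p = 36: qd = 338 - 8·36 = 50 and qs = 5·36 - 65 = 115.
Quantity traded falls to 50. At q = 50 the demand price is (338 - 50)/8 = 36 and the supply price is (65 + 50)/5 = 23.
Deadweight loss = ½ · (36 - 23) · (90 - 50) = ½ · 13 · 40 = 260.

260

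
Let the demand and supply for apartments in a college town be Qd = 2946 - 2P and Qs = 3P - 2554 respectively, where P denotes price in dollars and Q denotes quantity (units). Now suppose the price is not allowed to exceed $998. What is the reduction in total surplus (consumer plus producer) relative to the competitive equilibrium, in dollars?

In a free market, 2946 - 2P = 3P - 2554 gives the equilibrium P* = 1100, Q* = 746.
The ceiling of 998 is below the equilibrium price 1100, so it binds.
At P = 998: Qd = 2946 - 2·998 = 950 and Qs = 3·998 - 2554 = 440.
Quantity traded falls to 440. At Q = 440 the demand price is (2946 - 440)/2 = 1253 and the supply price is (2554 + 440)/3 = 998.
Deadweight loss = ½ · (1253 - 998) · (746 - 440) = ½ · 255 · 306 = 39015.

39015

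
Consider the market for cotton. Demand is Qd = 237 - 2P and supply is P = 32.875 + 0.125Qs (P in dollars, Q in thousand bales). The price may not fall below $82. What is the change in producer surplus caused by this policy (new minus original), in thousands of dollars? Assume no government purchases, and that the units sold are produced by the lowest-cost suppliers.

Rearranging supply gives Qs = 8P - 263. In a free market, 237 - 2P = 8P - 263 gives the equilibrium P* = 50, Q* = 137.
The floor of 82 is above the equilibrium price 50, so it binds.
At P = 82: Qd = 237 - 2·82 = 73 and Qs = 8·82 - 263 = 393.
Producer surplus without the control is ½ · (50 - 32.875) · 137 = 1173.0625.
With the floor, 73 units are sold at 82. The supply price at Q = 73 is 42, so PS = ½ · [(82 - 32.875) + (82 - 42)] · 73 = 3253.0625.
Change in producer surplus = 3253.0625 - 1173.0625 = 2080.

2080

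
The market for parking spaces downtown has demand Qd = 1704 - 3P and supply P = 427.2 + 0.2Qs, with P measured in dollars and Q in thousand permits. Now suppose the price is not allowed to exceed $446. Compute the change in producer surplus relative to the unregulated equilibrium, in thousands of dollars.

Rearranging supply gives Qs = 5P - 2136. Without the control the market clears where 1704 - 3P = 5P - 2136, i.e. P* = 480 and Q* = 264.
Because the ceiling (446) lies below the market-clearing price, it is binding.
At P = 446: Qd = 1704 - 3·446 = 366 and Qs = 5·446 - 2136 = 94.
Producer surplus without the control is ½ · (480 - 427.2) · 264 = 6969.6.
With the ceiling, producers sell 94 units at 446, so PS = ½ · (446 - 427.2) · 94 = 883.6.
Change in producer surplus = 883.6 - 6969.6 = -6086.

-6086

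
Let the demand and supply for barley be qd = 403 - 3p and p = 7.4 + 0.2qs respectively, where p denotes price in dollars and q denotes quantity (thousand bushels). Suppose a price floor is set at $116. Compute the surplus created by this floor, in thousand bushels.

Rearranging supply gives qs = 5p - 37. Without the control the market clears where 403 - 3p = 5p - 37, i.e. p* = 55 and q* = 238.
Because the floor (116) lies above the market-clearing price, it is binding.
At p = 116: qd = 403 - 3·116 = 55 and qs = 5·116 - 37 = 543.
Surplus = qs - qd = 543 - 55 = 488.

488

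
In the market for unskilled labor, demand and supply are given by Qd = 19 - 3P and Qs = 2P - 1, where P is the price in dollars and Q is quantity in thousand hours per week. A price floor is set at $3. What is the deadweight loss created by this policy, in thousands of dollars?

0

Setting quantity demanded equal to quantity supplied, 19 - 3P = 2P - 1, gives P* = 4 and Q* = 7.
The floor of 3 is below the equilibrium price 4, so it is not binding; the market clears at P* = 4, Q* = 7.
Since the control does not bind, no trades are prevented and deadweight loss is zero.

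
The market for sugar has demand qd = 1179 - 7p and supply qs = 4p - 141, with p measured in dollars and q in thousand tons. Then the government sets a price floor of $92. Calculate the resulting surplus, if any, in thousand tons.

Equilibrium: 1179 - 7p = 4p - 141, so 1320 = 11p and p* = 120, q* = 339.
The floor of 92 is below the equilibrium price 120, so it is not binding; the market clears at p* = 120, q* = 339.
Since the control does not bind, there is no surplus.

0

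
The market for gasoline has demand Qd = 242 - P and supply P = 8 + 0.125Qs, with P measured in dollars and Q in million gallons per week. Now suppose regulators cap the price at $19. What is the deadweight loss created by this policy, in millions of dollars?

Rearranging supply gives Qs = 8P - 64. Equilibrium: 242 - P = 8P - 64, so 306 = 9P and P* = 34, Q* = 208.
Since 19 < 34, the ceiling is binding.
At P = 19: Qd = 242 - 19 = 223 and Qs = 8·19 - 64 = 88.
Quantity traded falls to 88. At Q = 88 the demand price is 242 - 88 = 154 and the supply price is (64 + 88)/8 = 19.
Deadweight loss = ½ · (154 - 19) · (208 - 88) = ½ · 135 · 120 = 8100.

8100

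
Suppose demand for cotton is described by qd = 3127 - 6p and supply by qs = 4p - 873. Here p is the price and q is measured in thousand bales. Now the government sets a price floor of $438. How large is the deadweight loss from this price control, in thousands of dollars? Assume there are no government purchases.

Without the control the market clears where 3127 - 6p = 4p - 873, i.e. p* = 400 and q* = 727.
Since 438 > 400, the floor is binding.
At p = 438: qd = 3127 - 6·438 = 499 and qs = 4·438 - 873 = 879.
Quantity traded falls to 499. At q = 499 the demand price is (3127 - 499)/6 = 438 and the supply price is (873 + 499)/4 = 343.
Deadweight loss = ½ · (438 - 343) · (727 - 499) = ½ · 95 · 228 = 10830.

10830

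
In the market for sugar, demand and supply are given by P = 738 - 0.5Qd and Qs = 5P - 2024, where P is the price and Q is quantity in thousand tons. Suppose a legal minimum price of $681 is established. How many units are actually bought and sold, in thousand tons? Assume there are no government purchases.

Rearranging demand gives Qd = 1476 - 2P. In a free market, 1476 - 2P = 5P - 2024 gives the equilibrium P* = 500, Q* = 476.
Because the floor (681) lies above the market-clearing price, it is binding.
At P = 681: Qd = 1476 - 2·681 = 114 and Qs = 5·681 - 2024 = 1381.
The quantity actually transacted is the short side, demand: 114.

114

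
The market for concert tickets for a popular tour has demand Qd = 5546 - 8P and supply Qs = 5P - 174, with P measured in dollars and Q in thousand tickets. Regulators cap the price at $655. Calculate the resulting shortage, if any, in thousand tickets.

Equilibrium: 5546 - 8P = 5P - 174, so 5720 = 13P and P* = 440, Q* = 2026.
The ceiling of 655 is above the equilibrium price 440, so it is not binding; the market clears at P* = 440, Q* = 2026.
Since the control does not bind, there is no shortage.

0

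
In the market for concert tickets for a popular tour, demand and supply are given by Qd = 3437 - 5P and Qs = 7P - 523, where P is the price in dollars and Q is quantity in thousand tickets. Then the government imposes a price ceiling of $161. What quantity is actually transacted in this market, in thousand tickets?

Without the control the market clears where 3437 - 5P = 7P - 523, i.e. P* = 330 and Q* = 1787.
Since 161 < 330, the ceiling is binding.
At P = 161: Qd = 3437 - 5·161 = 2632 and Qs = 7·161 - 523 = 604.
The quantity actually transacted is the short side, supply: 604.

604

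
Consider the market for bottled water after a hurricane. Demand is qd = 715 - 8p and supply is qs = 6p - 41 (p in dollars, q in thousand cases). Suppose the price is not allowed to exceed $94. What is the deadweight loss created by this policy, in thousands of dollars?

0

Without the control the market clears where 715 - 8p = 6p - 41, i.e. p* = 54 and q* = 283.
Since 94 is above p* = 54, the ceiling does not bind and the free-market outcome prevails.
Since the control does not bind, no trades are prevented and deadweight loss is zero.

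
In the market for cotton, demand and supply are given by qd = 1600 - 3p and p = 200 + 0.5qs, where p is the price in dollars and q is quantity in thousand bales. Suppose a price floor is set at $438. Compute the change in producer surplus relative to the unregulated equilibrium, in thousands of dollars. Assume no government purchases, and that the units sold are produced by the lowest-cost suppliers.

Rearranging supply gives qs = 2p - 400. In a free market, 1600 - 3p = 2p - 400 gives the equilibrium p* = 400, q* = 400.
Since 438 > 400, the floor is binding.
At p = 438: qd = 1600 - 3·438 = 286 and qs = 2·438 - 400 = 476.
Producer surplus without the control is ½ · (400 - 200) · 400 = 40000.
With the floor, 286 units are sold at 438. The supply price at q = 286 is 343, so PS = ½ · [(438 - 200) + (438 - 343)] · 286 = 47619.
Change in producer surplus = 47619 - 40000 = 7619.

7619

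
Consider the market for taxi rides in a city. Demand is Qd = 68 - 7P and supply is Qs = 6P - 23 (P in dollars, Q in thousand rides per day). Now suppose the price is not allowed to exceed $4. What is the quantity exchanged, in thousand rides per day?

1

Equilibrium: 68 - 7P = 6P - 23, so 91 = 13P and P* = 7, Q* = 19.
Because the ceiling (4) lies below the market-clearing price, it is binding.
At P = 4: Qd = 68 - 7·4 = 40 and Qs = 6·4 - 23 = 1.
The quantity actually transacted is the short side, supply: 1.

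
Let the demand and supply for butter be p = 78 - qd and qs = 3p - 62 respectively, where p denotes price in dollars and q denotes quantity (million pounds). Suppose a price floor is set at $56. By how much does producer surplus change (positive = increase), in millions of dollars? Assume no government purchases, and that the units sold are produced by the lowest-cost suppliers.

388.5

Rearranging demand gives qd = 78 - p. In a free market, 78 - p = 3p - 62 gives the equilibrium p* = 35, q* = 43.
Since 56 > 35, the floor is binding.
At p = 56: qd = 78 - 56 = 22 and qs = 3·56 - 62 = 106.
Producer surplus without the control is ½ · (35 - 62/3) · 43 = 1849/6.
With the floor, 22 units are sold at 56. The supply price at q = 22 is 28, so PS = ½ · [(56 - 62/3) + (56 - 28)] · 22 = 2090/3.
Change in producer surplus = 2090/3 - 1849/6 = 388.5.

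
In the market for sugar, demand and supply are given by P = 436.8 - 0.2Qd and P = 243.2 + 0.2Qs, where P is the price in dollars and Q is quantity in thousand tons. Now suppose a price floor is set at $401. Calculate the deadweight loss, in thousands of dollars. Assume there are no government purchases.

18605

Rearranging demand gives Qd = 2184 - 5P; rearranging supply gives Qs = 5P - 1216. Without the control the market clears where 2184 - 5P = 5P - 1216, i.e. P* = 340 and Q* = 484.
Since 401 > 340, the floor is binding.
At P = 401: Qd = 2184 - 5·401 = 179 and Qs = 5·401 - 1216 = 789.
Quantity traded falls to 179. At Q = 179 the demand price is (2184 - 179)/5 = 401 and the supply price is (1216 + 179)/5 = 279.
Deadweight loss = ½ · (401 - 279) · (484 - 179) = ½ · 122 · 305 = 18605.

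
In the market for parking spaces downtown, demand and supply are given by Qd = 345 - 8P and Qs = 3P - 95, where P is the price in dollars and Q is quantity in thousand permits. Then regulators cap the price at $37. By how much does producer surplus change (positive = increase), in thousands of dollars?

Setting quantity demanded equal to quantity supplied, 345 - 8P = 3P - 95, gives P* = 40 and Q* = 25.
Because the ceiling (37) lies below the market-clearing price, it is binding.
At P = 37: Qd = 345 - 8·37 = 49 and Qs = 3·37 - 95 = 16.
Producer surplus without the control is ½ · (40 - 95/3) · 25 = 625/6.
With the ceiling, producers sell 16 units at 37, so PS = ½ · (37 - 95/3) · 16 = 128/3.
Change in producer surplus = 128/3 - 625/6 = -61.5.

-61.5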